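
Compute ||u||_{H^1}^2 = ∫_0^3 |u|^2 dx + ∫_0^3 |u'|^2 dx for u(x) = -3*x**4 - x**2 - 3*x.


||u||_{H^1}^2 = 5102523/70

The H^1 norm (squared) on an interval (0, L) is
  ||u||_{H^1}^2 = ∫_0^L u(x)^2 dx + ∫_0^L u'(x)^2 dx.
Compute u'(x) = -12*x**3 - 2*x - 3.
Then u(x)^2 = 9*x**8 + 6*x**6 + 18*x**5 + x**4 + 6*x**3 + 9*x**2 and u'(x)^2 = 144*x**6 + 48*x**4 + 72*x**3 + 4*x**2 + 12*x + 9.
Integrate each monomial from 0 to 3 using ∫_0^3 c·x^n dx = c·3^(n+1)/(n+1):
  ∫_0^3 u(x)^2 dx = ∫_0^3 (9*x^8 + 6*x^6 + 18*x^5 + x^4 + 6*x^3 + 9*x^2) dx. Term by term:
    ∫_0^3 9*x^8 dx = 19683;  ∫_0^3 6*x^6 dx = 13122/7;  ∫_0^3 18*x^5 dx = 2187;
    ∫_0^3 x^4 dx = 243/5;  ∫_0^3 6*x^3 dx = 243/2;  ∫_0^3 9*x^2 dx = 81.
  Sum: 19683 + 13122/7 + 2187 + 243/5 + 243/2 + 81 = 1679697/70.
  ∫_0^3 u'(x)^2 dx = ∫_0^3 (144*x^6 + 48*x^4 + 72*x^3 + 4*x^2 + 12*x + 9) dx. Term by term:
    ∫_0^3 144*x^6 dx = 314928/7;  ∫_0^3 48*x^4 dx = 11664/5;  ∫_0^3 72*x^3 dx = 1458;
    ∫_0^3 4*x^2 dx = 36;  ∫_0^3 12*x dx = 54;  ∫_0^3 9 dx = 27.
  Sum: 314928/7 + 11664/5 + 1458 + 36 + 54 + 27 = 1711413/35.
Adding: ||u||_{H^1}^2 = 1679697/70 + 1711413/35 = 5102523/70.


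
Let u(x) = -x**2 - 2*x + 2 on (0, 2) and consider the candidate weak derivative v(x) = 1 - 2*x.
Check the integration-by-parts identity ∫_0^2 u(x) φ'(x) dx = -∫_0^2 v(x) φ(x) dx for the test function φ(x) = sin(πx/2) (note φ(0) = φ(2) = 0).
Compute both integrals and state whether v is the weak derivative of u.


LHS = 16/π, RHS = 4/π. No, v is not the weak derivative of u.

u(x) = -x**2 - 2*x + 2, classical derivative u'(x) = -2*x - 2.
φ(x) = sin(πx/2), so φ'(x) = π*cos(π*x/2)/2.
Note φ(0) = φ(2) = 0, so the boundary term u·φ vanishes.
LHS = ∫_0^2 u(x) φ'(x) dx = ∫_0^2 (-π*x^2*cos(π*x/2)/2 - π*x*cos(π*x/2) + π*cos(π*x/2)) dx. Term by term:
  ∫_0^2 π*cos(π*x/2) dx = 0;  ∫_0^2 -π*x*cos(π*x/2) dx = 8/π;  ∫_0^2 -π*x^2*cos(π*x/2)/2 dx = 8/π.
Sum: 0 + 8/π + 8/π = 16/π.
So LHS = 16/π.
∫_0^2 v(x) φ(x) dx = ∫_0^2 (-2*x*sin(π*x/2) + sin(π*x/2)) dx. Term by term:
  ∫_0^2 -2*x*sin(π*x/2) dx = -8/π;  ∫_0^2 sin(π*x/2) dx = 4/π.
Sum: -8/π + 4/π = -4/π.
So RHS = -∫_0^2 v(x) φ(x) dx = 4/π.
LHS − RHS = 12/π ≠ 0, so the identity fails.
(For a valid weak derivative the identity must hold for EVERY test function, in particular this one. The failure shows v is NOT the weak derivative of u.)
Correct weak derivative would be u'(x) = -2*x - 2.


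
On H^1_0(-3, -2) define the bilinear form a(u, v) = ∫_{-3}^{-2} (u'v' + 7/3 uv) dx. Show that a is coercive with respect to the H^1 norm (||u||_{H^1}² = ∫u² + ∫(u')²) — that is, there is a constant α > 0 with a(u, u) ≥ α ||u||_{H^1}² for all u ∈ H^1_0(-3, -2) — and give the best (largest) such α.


α = 1

Coercivity of a(·,·) on H^1_0(-3, -2) means a(u, u) ≥ α ||u||_{H^1}² for every u ∈ H^1_0.
The interval has length L = 1, and Poincaré/coercivity depend only on L. Here a(u, u) = ∫(u')² + (7/3)·∫u².
Here c = 7/3 ≥ 1, so a(u,u) = ∫(u')² + c∫u² ≥ ∫(u')² + ∫u² = ||u||_{H^1}², i.e. α = 1 works. No larger α is possible: a(u,u) ≥ α||u||_{H^1}² means (1−α)∫(u')² ≥ (α−c)∫u², and for the modes u_n = sin(nπ(x−x₀)/L) (x₀ the left endpoint) one has ∫u_n²/∫(u_n')² = (L/(nπ))² → 0, so a(u_n,u_n)/||u_n||_{H^1}² → 1. Hence the optimal constant is α = 1.
Therefore α = 1.


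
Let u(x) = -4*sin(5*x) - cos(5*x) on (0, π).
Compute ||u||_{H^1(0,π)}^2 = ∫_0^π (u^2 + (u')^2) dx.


||u||_{H^1(0,π)}^2 = 221*π

u'(x) = 5*sin(5*x) - 20*cos(5*x).
Expand u² and (u')² and integrate term by term on (0, π), using: for integers n ≥ 1, ∫_0^π sin²(nx) dx = ∫_0^π cos²(nx) dx = π/2; for n ≠ n', ∫_0^π sin(nx)sin(n'x) dx = ∫_0^π cos(nx)cos(n'x) dx = 0; and by product-to-sum, ∫_0^π sin(nx)cos(n'x) dx = ½∫_0^π [sin((n+n')x) + sin((n−n')x)] dx, which is 0 when n+n' is even and 2n/(n²−n'²) when n+n' is odd (it need not vanish on (0, π)).
  u² squared terms: (-1)²·∫cos(5x)² dx = 1·π/2 = π/2;  (-4)²·∫sin(5x)² dx = 16·π/2 = 8*π.
  u² cross terms: 2·(-1)·(-4)·∫cos(5x)·sin(5x) dx = 8·(0) = 0.
  So ∫_0^π u² dx = π/2 + 8*π + 0 = 17*π/2.
  (u')² squared terms: (-20)²·∫cos(5x)² dx = 400·π/2 = 200*π;  (5)²·∫sin(5x)² dx = 25·π/2 = 25*π/2.
  (u')² cross terms: 2·(-20)·(5)·∫cos(5x)·sin(5x) dx = -200·(0) = 0.
  So ∫_0^π (u')² dx = 200*π + 25*π/2 + 0 = 425*π/2.
||u||_{H^1}^2 = (17*π/2) + (425*π/2) = 221*π.


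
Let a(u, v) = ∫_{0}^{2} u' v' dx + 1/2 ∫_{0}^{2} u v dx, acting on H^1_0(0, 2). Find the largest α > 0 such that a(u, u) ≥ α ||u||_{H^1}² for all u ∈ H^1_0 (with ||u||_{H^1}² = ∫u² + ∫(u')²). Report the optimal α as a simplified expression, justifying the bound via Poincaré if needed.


α = (2 + π^2)/(4 + π^2)

Coercivity of a(·,·) on H^1_0(0, 2) means a(u, u) ≥ α ||u||_{H^1}² for every u ∈ H^1_0.
The interval has length L = 2, and Poincaré/coercivity depend only on L. Here a(u, u) = ∫(u')² + (1/2)·∫u².
Here 0 < c = 1/2 < 1. The condition a(u,u) ≥ α||u||_{H^1}² reads (1−α)∫(u')² ≥ (α−c)∫u². Any admissible α is ≤ 1 (rapidly oscillating u have ∫u²/∫(u')² → 0), and α = 1 would force 0 ≥ (1−c)∫u², impossible since c < 1; so 1−α > 0. By the sharp Poincaré inequality on H^1_0 of an interval of length L, ∫(u')² ≥ (π/L)²∫u² with equality for the first sine mode sin(π(x−x₀)/L) (x₀ the left endpoint), so the inequality holds for all u iff (1−α)(π/L)² ≥ α − c, i.e. α ≤ ((π/L)² + c)/((π/L)² + 1) = (1 + c(L/π)²)/(1 + (L/π)²). With (π/L)² = π^2/4 and c = 1/2, the largest admissible constant is α = ((π/L)² + c)/((π/L)² + 1).
Simplifying, α = (2 + π^2)/(4 + π^2).


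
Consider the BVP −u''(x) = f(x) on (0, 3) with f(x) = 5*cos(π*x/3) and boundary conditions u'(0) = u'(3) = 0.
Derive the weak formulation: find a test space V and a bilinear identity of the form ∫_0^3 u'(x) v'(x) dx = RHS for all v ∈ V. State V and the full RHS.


V = H^1(0, 3) (no boundary constraint on v; u is determined up to an additive constant); weak form: ∫_0^3 u'v' dx = ∫_0^3 (5*cos(π*x/3)) v dx for all v ∈ V.

Multiply both sides by a test function v and integrate from 0 to 3:
  ∫_0^3 −u''(x) v(x) dx = ∫_0^3 f(x) v(x) dx.
Integrate the LHS by parts once:
  ∫_0^3 −u'' v dx = −[u'(x) v(x)]_0^3 + ∫_0^3 u'(x) v'(x) dx.
Thus ∫_0^3 u'(x) v'(x) dx = ∫_0^3 f(x) v(x) dx + [u'(x) v(x)]_0^3.
Choose V so that boundary terms are either known or forced to vanish.
u has homogeneous Neumann: u'(0) = u'(3) = 0. So [u' v]_0^3 = 0·v(3) − 0·v(0) = 0 for any v; take V = H^1(0, 3).
Weak formulation: find u (satisfying any essential BC) such that ∫_0^3 u'(x) v'(x) dx = ∫_0^3 f v dx for all v ∈ V (homogeneous Neumann, so boundary terms vanish).
Substituting f(x) = 5*cos(π*x/3), the right-hand side is ∫_0^3 (5*cos(π*x/3)) v dx.
Compatibility check (pure Neumann): taking v ≡ 1 ∈ V gives 0 = ∫_0^3 f dx + (0) − (0), i.e. ∫_0^3 f dx must equal u'(0) − u'(3) = 0. Indeed ∫_0^3 (5*cos(π*x/3)) dx = 0, so the data are compatible. The solution is then unique only up to an additive constant (fix it e.g. by requiring ∫_0^3 u dx = 0).


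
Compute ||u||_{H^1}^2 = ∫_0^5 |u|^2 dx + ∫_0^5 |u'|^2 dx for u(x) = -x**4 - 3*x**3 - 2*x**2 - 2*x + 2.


||u||_{H^1}^2 = 291362405/252

The H^1 norm (squared) on an interval (0, L) is
  ||u||_{H^1}^2 = ∫_0^L u(x)^2 dx + ∫_0^L u'(x)^2 dx.
Compute u'(x) = -4*x**3 - 9*x**2 - 4*x - 2.
Then u(x)^2 = x**8 + 6*x**7 + 13*x**6 + 16*x**5 + 12*x**4 - 4*x**3 - 4*x**2 - 8*x + 4 and u'(x)^2 = 16*x**6 + 72*x**5 + 113*x**4 + 88*x**3 + 52*x**2 + 16*x + 4.
Integrate each monomial from 0 to 5 using ∫_0^5 c·x^n dx = c·5^(n+1)/(n+1):
  ∫_0^5 u(x)^2 dx = ∫_0^5 (x^8 + 6*x^7 + 13*x^6 + 16*x^5 + 12*x^4 - 4*x^3 - 4*x^2 - 8*x + 4) dx. Term by term:
    ∫_0^5 x^8 dx = 1953125/9;  ∫_0^5 6*x^7 dx = 1171875/4;  ∫_0^5 13*x^6 dx = 1015625/7;
    ∫_0^5 16*x^5 dx = 125000/3;  ∫_0^5 12*x^4 dx = 7500;  ∫_0^5 -4*x^3 dx = -625;
    ∫_0^5 -4*x^2 dx = -500/3;  ∫_0^5 -8*x dx = -100;  ∫_0^5 4 dx = 20.
  Sum: 1953125/9 + 1171875/4 + 1015625/7 + 125000/3 + 7500 − 625 − 500/3 − 100 + 20 = 177248465/252.
  ∫_0^5 u'(x)^2 dx = ∫_0^5 (16*x^6 + 72*x^5 + 113*x^4 + 88*x^3 + 52*x^2 + 16*x + 4) dx. Term by term:
    ∫_0^5 16*x^6 dx = 1250000/7;  ∫_0^5 72*x^5 dx = 187500;  ∫_0^5 113*x^4 dx = 70625;
    ∫_0^5 88*x^3 dx = 13750;  ∫_0^5 52*x^2 dx = 6500/3;  ∫_0^5 16*x dx = 200;
    ∫_0^5 4 dx = 20.
  Sum: 1250000/7 + 187500 + 70625 + 13750 + 6500/3 + 200 + 20 = 9509495/21.
Adding: ||u||_{H^1}^2 = 177248465/252 + 9509495/21 = 291362405/252.


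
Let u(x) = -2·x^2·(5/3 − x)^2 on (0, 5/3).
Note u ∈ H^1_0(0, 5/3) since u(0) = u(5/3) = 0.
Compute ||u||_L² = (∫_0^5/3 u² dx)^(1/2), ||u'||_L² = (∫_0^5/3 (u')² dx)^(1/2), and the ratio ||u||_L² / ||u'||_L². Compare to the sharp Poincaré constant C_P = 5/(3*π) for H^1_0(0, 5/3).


||u||_L² / ||u'||_L² = 5*sqrt(3)/18 < C_P = 5/(3*π).

u(x) = -2·x^2·(5/3 − x)^2, so u'(x) = 4*x*(-18*x^2 + 45*x - 25)/9.
u(x) = -2·x^2·(5/3 − x)^2 vanishes at x = 0 and x = 5/3, so u ∈ H^1_0(0, 5/3). Differentiate via the product rule and integrate the resulting polynomials term by term.
  ∫_0^5/3 u² dx = ∫_0^5/3 (4*x^8 - 80*x^7/3 + 200*x^6/3 - 2000*x^5/27 + 2500*x^4/81) dx. Term by term:
    ∫_0^5/3 4*x^8 dx = 7812500/177147;  ∫_0^5/3 -80*x^7/3 dx = -3906250/19683;  ∫_0^5/3 200*x^6/3 dx = 15625000/45927;
    ∫_0^5/3 -2000*x^5/27 dx = -15625000/59049;  ∫_0^5/3 2500*x^4/81 dx = 1562500/19683.
  Sum: 7812500/177147 − 3906250/19683 + 15625000/45927 − 15625000/59049 + 1562500/19683 = 781250/1240029.
  ∫_0^5/3 (u')² dx = ∫_0^5/3 (64*x^6 - 320*x^5 + 5200*x^4/9 - 4000*x^3/9 + 10000*x^2/81) dx. Term by term:
    ∫_0^5/3 64*x^6 dx = 5000000/15309;  ∫_0^5/3 -320*x^5 dx = -2500000/2187;  ∫_0^5/3 5200*x^4/9 dx = 3250000/2187;
    ∫_0^5/3 -4000*x^3/9 dx = -625000/729;  ∫_0^5/3 10000*x^2/81 dx = 1250000/6561.
  Sum: 5000000/15309 − 2500000/2187 + 3250000/2187 − 625000/729 + 1250000/6561 = 125000/45927.
∫_0^5/3 u² dx = 781250/1240029, so ||u||_L² = 625*sqrt(42)/5103.
∫_0^5/3 (u')² dx = 125000/45927, so ||u'||_L² = 250*sqrt(14)/567.
Ratio ||u||_L² / ||u'||_L² = 5*sqrt(3)/18.
Sharp Poincaré constant on H^1_0(0, 5/3) is C_P = L/π = 5/(3*π), achieved by sin(3*π/5·x).
A polynomial bump cannot attain the sharp Poincaré constant (only the first sine eigenfunction does), so the ratio is strictly less than C_P, consistent with ||u||_L² ≤ C_P ||u'||_L².


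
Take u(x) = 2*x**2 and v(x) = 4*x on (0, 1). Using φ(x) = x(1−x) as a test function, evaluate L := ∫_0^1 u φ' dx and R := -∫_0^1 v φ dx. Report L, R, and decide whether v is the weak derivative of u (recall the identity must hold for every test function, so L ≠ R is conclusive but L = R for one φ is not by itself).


LHS = -1/3, RHS = -1/3. Yes, v = u' weakly.

u(x) = 2*x**2, classical derivative u'(x) = 4*x.
φ(x) = x(1−x), so φ'(x) = 1 - 2*x.
Note φ(0) = φ(1) = 0, so the boundary term u·φ vanishes.
LHS = ∫_0^1 u(x) φ'(x) dx = ∫_0^1 (-4*x^3 + 2*x^2) dx. Term by term:
  ∫_0^1 -4*x^3 dx = -1;  ∫_0^1 2*x^2 dx = 2/3.
Sum: -1 + 2/3 = -1/3.
So LHS = -1/3.
∫_0^1 v(x) φ(x) dx = ∫_0^1 (-4*x^3 + 4*x^2) dx. Term by term:
  ∫_0^1 -4*x^3 dx = -1;  ∫_0^1 4*x^2 dx = 4/3.
Sum: -1 + 4/3 = 1/3.
So RHS = -∫_0^1 v(x) φ(x) dx = -1/3.
LHS = RHS, so the identity holds for this test φ.
Moreover u is smooth here and v(x) = u'(x) = 4*x pointwise, so the identity holds for every test function. Hence v is the weak derivative of u.


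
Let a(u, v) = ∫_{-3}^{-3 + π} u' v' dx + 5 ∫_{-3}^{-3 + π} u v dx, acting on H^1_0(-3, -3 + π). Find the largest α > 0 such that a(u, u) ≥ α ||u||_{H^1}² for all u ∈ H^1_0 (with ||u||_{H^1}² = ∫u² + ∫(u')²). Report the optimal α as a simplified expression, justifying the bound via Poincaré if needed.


α = 1

Coercivity of a(·,·) on H^1_0(-3, -3 + π) means a(u, u) ≥ α ||u||_{H^1}² for every u ∈ H^1_0.
The interval has length L = π, and Poincaré/coercivity depend only on L. Here a(u, u) = ∫(u')² + (5)·∫u².
Here c = 5 ≥ 1, so a(u,u) = ∫(u')² + c∫u² ≥ ∫(u')² + ∫u² = ||u||_{H^1}², i.e. α = 1 works. No larger α is possible: a(u,u) ≥ α||u||_{H^1}² means (1−α)∫(u')² ≥ (α−c)∫u², and for the modes u_n = sin(nπ(x−x₀)/L) (x₀ the left endpoint) one has ∫u_n²/∫(u_n')² = (L/(nπ))² → 0, so a(u_n,u_n)/||u_n||_{H^1}² → 1. Hence the optimal constant is α = 1.
Therefore α = 1.


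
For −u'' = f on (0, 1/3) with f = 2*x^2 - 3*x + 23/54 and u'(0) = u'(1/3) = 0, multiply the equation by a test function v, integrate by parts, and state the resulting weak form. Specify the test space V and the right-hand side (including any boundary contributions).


V = H^1(0, 1/3) (no boundary constraint on v; u is determined up to an additive constant); weak form: ∫_0^1/3 u'v' dx = ∫_0^1/3 (2*x^2 - 3*x + 23/54) v dx for all v ∈ V.

Multiply both sides by a test function v and integrate from 0 to 1/3:
  ∫_0^1/3 −u''(x) v(x) dx = ∫_0^1/3 f(x) v(x) dx.
Integrate the LHS by parts once:
  ∫_0^1/3 −u'' v dx = −[u'(x) v(x)]_0^1/3 + ∫_0^1/3 u'(x) v'(x) dx.
Thus ∫_0^1/3 u'(x) v'(x) dx = ∫_0^1/3 f(x) v(x) dx + [u'(x) v(x)]_0^1/3.
Choose V so that boundary terms are either known or forced to vanish.
u has homogeneous Neumann: u'(0) = u'(1/3) = 0. So [u' v]_0^1/3 = 0·v(1/3) − 0·v(0) = 0 for any v; take V = H^1(0, 1/3).
Weak formulation: find u (satisfying any essential BC) such that ∫_0^1/3 u'(x) v'(x) dx = ∫_0^1/3 f v dx for all v ∈ V (homogeneous Neumann, so boundary terms vanish).
Substituting f(x) = 2*x^2 - 3*x + 23/54, the right-hand side is ∫_0^1/3 (2*x^2 - 3*x + 23/54) v dx.
Compatibility check (pure Neumann): taking v ≡ 1 ∈ V gives 0 = ∫_0^1/3 f dx + (0) − (0), i.e. ∫_0^1/3 f dx must equal u'(0) − u'(1/3) = 0. Indeed ∫_0^1/3 (2*x^2 - 3*x + 23/54) dx = 0, so the data are compatible. The solution is then unique only up to an additive constant (fix it e.g. by requiring ∫_0^1/3 u dx = 0).


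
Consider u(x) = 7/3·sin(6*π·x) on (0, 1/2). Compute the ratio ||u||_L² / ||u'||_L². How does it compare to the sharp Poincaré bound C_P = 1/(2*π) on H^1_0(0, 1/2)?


||u||_L² / ||u'||_L² = 1/(6*π) < C_P = 1/(2*π).

u(x) = 7/3·sin(6*π·x), so u'(x) = 14*π*cos(6*π*x).
Writing u(x) = A·sin(kπx/L) with A = 7/3 and k = 3, use ∫_0^L sin²(kπx/L) dx = L/2 and ∫_0^L cos²(kπx/L) dx = L/2.
u² = 49/9·sin²(6*π·x) and (u')² = 196*π^2·cos²(6*π·x), and each of sin², cos² integrates to L/2 = 1/4 over (0, 1/2).
∫_0^1/2 u² dx = 49/36, so ||u||_L² = 7/6.
∫_0^1/2 (u')² dx = 49*π^2, so ||u'||_L² = 7*π.
Ratio ||u||_L² / ||u'||_L² = 1/(6*π).
Sharp Poincaré constant on H^1_0(0, 1/2) is C_P = L/π = 1/(2*π), achieved by sin(2*π·x).
This is the k = 3 harmonic; the ratio L/(kπ) is strictly less than C_P = L/π, consistent with the sharp inequality ||u||_L² ≤ C_P ||u'||_L².


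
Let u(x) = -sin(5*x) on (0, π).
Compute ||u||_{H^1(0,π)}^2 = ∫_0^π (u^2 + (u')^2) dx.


||u||_{H^1(0,π)}^2 = 13*π

u'(x) = -5*cos(5*x).
Expand u² and (u')² and integrate term by term on (0, π), using: for integers n ≥ 1, ∫_0^π sin²(nx) dx = ∫_0^π cos²(nx) dx = π/2; for n ≠ n', ∫_0^π sin(nx)sin(n'x) dx = ∫_0^π cos(nx)cos(n'x) dx = 0; and by product-to-sum, ∫_0^π sin(nx)cos(n'x) dx = ½∫_0^π [sin((n+n')x) + sin((n−n')x)] dx, which is 0 when n+n' is even and 2n/(n²−n'²) when n+n' is odd (it need not vanish on (0, π)).
  u² squared terms: (-1)²·∫sin(5x)² dx = 1·π/2 = π/2.
  So ∫_0^π u² dx = π/2.
  (u')² squared terms: (-5)²·∫cos(5x)² dx = 25·π/2 = 25*π/2.
  So ∫_0^π (u')² dx = 25*π/2.
||u||_{H^1}^2 = (π/2) + (25*π/2) = 13*π.


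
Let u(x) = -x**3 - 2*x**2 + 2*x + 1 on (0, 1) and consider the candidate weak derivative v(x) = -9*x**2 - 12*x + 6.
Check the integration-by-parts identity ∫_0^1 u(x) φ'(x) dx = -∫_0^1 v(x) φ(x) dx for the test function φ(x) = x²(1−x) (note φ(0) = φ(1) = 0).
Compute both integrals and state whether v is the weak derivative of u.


LHS = 2/15, RHS = 2/5. No, v is not the weak derivative of u.

u(x) = -x**3 - 2*x**2 + 2*x + 1, classical derivative u'(x) = -3*x**2 - 4*x + 2.
φ(x) = x²(1−x), so φ'(x) = x*(2 - 3*x).
Note φ(0) = φ(1) = 0, so the boundary term u·φ vanishes.
LHS = ∫_0^1 u(x) φ'(x) dx = ∫_0^1 (3*x^5 + 4*x^4 - 10*x^3 + x^2 + 2*x) dx. Term by term:
  ∫_0^1 3*x^5 dx = 1/2;  ∫_0^1 4*x^4 dx = 4/5;  ∫_0^1 -10*x^3 dx = -5/2;
  ∫_0^1 x^2 dx = 1/3;  ∫_0^1 2*x dx = 1.
Sum: 1/2 + 4/5 − 5/2 + 1/3 + 1 = 2/15.
So LHS = 2/15.
∫_0^1 v(x) φ(x) dx = ∫_0^1 (9*x^5 + 3*x^4 - 18*x^3 + 6*x^2) dx. Term by term:
  ∫_0^1 9*x^5 dx = 3/2;  ∫_0^1 3*x^4 dx = 3/5;  ∫_0^1 -18*x^3 dx = -9/2;
  ∫_0^1 6*x^2 dx = 2.
Sum: 3/2 + 3/5 − 9/2 + 2 = -2/5.
So RHS = -∫_0^1 v(x) φ(x) dx = 2/5.
LHS − RHS = -4/15 ≠ 0, so the identity fails.
(For a valid weak derivative the identity must hold for EVERY test function, in particular this one. The failure shows v is NOT the weak derivative of u.)
Correct weak derivative would be u'(x) = -3*x**2 - 4*x + 2.


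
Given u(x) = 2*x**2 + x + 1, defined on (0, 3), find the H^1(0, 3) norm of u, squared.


||u||_{H^1}^2 = 2577/5

The H^1 norm (squared) on an interval (0, L) is
  ||u||_{H^1}^2 = ∫_0^L u(x)^2 dx + ∫_0^L u'(x)^2 dx.
Compute u'(x) = 4*x + 1.
Then u(x)^2 = 4*x**4 + 4*x**3 + 5*x**2 + 2*x + 1 and u'(x)^2 = 16*x**2 + 8*x + 1.
Integrate each monomial from 0 to 3 using ∫_0^3 c·x^n dx = c·3^(n+1)/(n+1):
  ∫_0^3 u(x)^2 dx = ∫_0^3 (4*x^4 + 4*x^3 + 5*x^2 + 2*x + 1) dx. Term by term:
    ∫_0^3 4*x^4 dx = 972/5;  ∫_0^3 4*x^3 dx = 81;  ∫_0^3 5*x^2 dx = 45;
    ∫_0^3 2*x dx = 9;  ∫_0^3 1 dx = 3.
  Sum: 972/5 + 81 + 45 + 9 + 3 = 1662/5.
  ∫_0^3 u'(x)^2 dx = ∫_0^3 (16*x^2 + 8*x + 1) dx. Term by term:
    ∫_0^3 16*x^2 dx = 144;  ∫_0^3 8*x dx = 36;  ∫_0^3 1 dx = 3.
  Sum: 144 + 36 + 3 = 183.
Adding: ||u||_{H^1}^2 = 1662/5 + 183 = 2577/5.


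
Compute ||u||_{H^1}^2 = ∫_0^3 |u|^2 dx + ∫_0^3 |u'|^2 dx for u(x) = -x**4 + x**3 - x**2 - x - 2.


||u||_{H^1}^2 = 683787/140

The H^1 norm (squared) on an interval (0, L) is
  ||u||_{H^1}^2 = ∫_0^L u(x)^2 dx + ∫_0^L u'(x)^2 dx.
Compute u'(x) = -4*x**3 + 3*x**2 - 2*x - 1.
Then u(x)^2 = x**8 - 2*x**7 + 3*x**6 + 3*x**4 - 2*x**3 + 5*x**2 + 4*x + 4 and u'(x)^2 = 16*x**6 - 24*x**5 + 25*x**4 - 4*x**3 - 2*x**2 + 4*x + 1.
Integrate each monomial from 0 to 3 using ∫_0^3 c·x^n dx = c·3^(n+1)/(n+1):
  ∫_0^3 u(x)^2 dx = ∫_0^3 (x^8 - 2*x^7 + 3*x^6 + 3*x^4 - 2*x^3 + 5*x^2 + 4*x + 4) dx. Term by term:
    ∫_0^3 x^8 dx = 2187;  ∫_0^3 -2*x^7 dx = -6561/4;  ∫_0^3 3*x^6 dx = 6561/7;
    ∫_0^3 3*x^4 dx = 729/5;  ∫_0^3 -2*x^3 dx = -81/2;  ∫_0^3 5*x^2 dx = 45;
    ∫_0^3 4*x dx = 18;  ∫_0^3 4 dx = 12.
  Sum: 2187 − 6561/4 + 6561/7 + 729/5 − 81/2 + 45 + 18 + 12 = 233007/140.
  ∫_0^3 u'(x)^2 dx = ∫_0^3 (16*x^6 - 24*x^5 + 25*x^4 - 4*x^3 - 2*x^2 + 4*x + 1) dx. Term by term:
    ∫_0^3 16*x^6 dx = 34992/7;  ∫_0^3 -24*x^5 dx = -2916;  ∫_0^3 25*x^4 dx = 1215;
    ∫_0^3 -4*x^3 dx = -81;  ∫_0^3 -2*x^2 dx = -18;  ∫_0^3 4*x dx = 18;
    ∫_0^3 1 dx = 3.
  Sum: 34992/7 − 2916 + 1215 − 81 − 18 + 18 + 3 = 22539/7.
Adding: ||u||_{H^1}^2 = 233007/140 + 22539/7 = 683787/140.


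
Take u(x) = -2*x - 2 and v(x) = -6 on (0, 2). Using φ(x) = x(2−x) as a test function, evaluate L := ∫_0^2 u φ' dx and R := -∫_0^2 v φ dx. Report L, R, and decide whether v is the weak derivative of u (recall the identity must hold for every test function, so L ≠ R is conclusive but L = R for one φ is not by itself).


LHS = 8/3, RHS = 8. No, v is not the weak derivative of u.

u(x) = -2*x - 2, classical derivative u'(x) = -2.
φ(x) = x(2−x), so φ'(x) = 2 - 2*x.
Note φ(0) = φ(2) = 0, so the boundary term u·φ vanishes.
LHS = ∫_0^2 u(x) φ'(x) dx = ∫_0^2 (4*x^2 - 4) dx. Term by term:
  ∫_0^2 4*x^2 dx = 32/3;  ∫_0^2 -4 dx = -8.
Sum: 32/3 − 8 = 8/3.
So LHS = 8/3.
∫_0^2 v(x) φ(x) dx = ∫_0^2 (6*x^2 - 12*x) dx. Term by term:
  ∫_0^2 6*x^2 dx = 16;  ∫_0^2 -12*x dx = -24.
Sum: 16 − 24 = -8.
So RHS = -∫_0^2 v(x) φ(x) dx = 8.
LHS − RHS = -16/3 ≠ 0, so the identity fails.
(For a valid weak derivative the identity must hold for EVERY test function, in particular this one. The failure shows v is NOT the weak derivative of u.)
Correct weak derivative would be u'(x) = -2.


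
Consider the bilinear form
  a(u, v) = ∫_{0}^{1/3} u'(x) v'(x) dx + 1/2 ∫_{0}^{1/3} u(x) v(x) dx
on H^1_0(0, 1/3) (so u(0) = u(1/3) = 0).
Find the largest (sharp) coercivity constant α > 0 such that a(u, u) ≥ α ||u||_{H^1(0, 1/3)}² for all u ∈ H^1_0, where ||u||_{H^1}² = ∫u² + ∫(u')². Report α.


α = (1 + 18*π^2)/(2*(1 + 9*π^2))

Coercivity of a(·,·) on H^1_0(0, 1/3) means a(u, u) ≥ α ||u||_{H^1}² for every u ∈ H^1_0.
The interval has length L = 1/3, and Poincaré/coercivity depend only on L. Here a(u, u) = ∫(u')² + (1/2)·∫u².
Here 0 < c = 1/2 < 1. The condition a(u,u) ≥ α||u||_{H^1}² reads (1−α)∫(u')² ≥ (α−c)∫u². Any admissible α is ≤ 1 (rapidly oscillating u have ∫u²/∫(u')² → 0), and α = 1 would force 0 ≥ (1−c)∫u², impossible since c < 1; so 1−α > 0. By the sharp Poincaré inequality on H^1_0 of an interval of length L, ∫(u')² ≥ (π/L)²∫u² with equality for the first sine mode sin(π(x−x₀)/L) (x₀ the left endpoint), so the inequality holds for all u iff (1−α)(π/L)² ≥ α − c, i.e. α ≤ ((π/L)² + c)/((π/L)² + 1) = (1 + c(L/π)²)/(1 + (L/π)²). With (π/L)² = 9*π^2 and c = 1/2, the largest admissible constant is α = ((π/L)² + c)/((π/L)² + 1).
Simplifying, α = (1 + 18*π^2)/(2*(1 + 9*π^2)).


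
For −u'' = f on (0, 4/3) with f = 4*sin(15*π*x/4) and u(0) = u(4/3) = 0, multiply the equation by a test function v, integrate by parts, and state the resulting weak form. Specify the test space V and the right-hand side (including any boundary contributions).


V = H^1_0(0, 4/3) (so v(0) = v(4/3) = 0); weak form: ∫_0^4/3 u'v' dx = ∫_0^4/3 (4*sin(15*π*x/4)) v dx for all v ∈ V.

Multiply both sides by a test function v and integrate from 0 to 4/3:
  ∫_0^4/3 −u''(x) v(x) dx = ∫_0^4/3 f(x) v(x) dx.
Integrate the LHS by parts once:
  ∫_0^4/3 −u'' v dx = −[u'(x) v(x)]_0^4/3 + ∫_0^4/3 u'(x) v'(x) dx.
Thus ∫_0^4/3 u'(x) v'(x) dx = ∫_0^4/3 f(x) v(x) dx + [u'(x) v(x)]_0^4/3.
Choose V so that boundary terms are either known or forced to vanish.
u is Dirichlet: u(0) = u(4/3) = 0. Let V = H^1_0(0, 4/3); then v(0) = v(4/3) = 0, and [u' v]_0^4/3 = 0.
Weak formulation: find u (satisfying any essential BC) such that ∫_0^4/3 u'(x) v'(x) dx = ∫_0^4/3 f v dx for all v ∈ V.
Substituting f(x) = 4*sin(15*π*x/4), the right-hand side is ∫_0^4/3 (4*sin(15*π*x/4)) v dx.


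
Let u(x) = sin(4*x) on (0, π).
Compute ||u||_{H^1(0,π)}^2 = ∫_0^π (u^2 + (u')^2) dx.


||u||_{H^1(0,π)}^2 = 17*π/2

u'(x) = 4*cos(4*x).
Expand u² and (u')² and integrate term by term on (0, π), using: for integers n ≥ 1, ∫_0^π sin²(nx) dx = ∫_0^π cos²(nx) dx = π/2; for n ≠ n', ∫_0^π sin(nx)sin(n'x) dx = ∫_0^π cos(nx)cos(n'x) dx = 0; and by product-to-sum, ∫_0^π sin(nx)cos(n'x) dx = ½∫_0^π [sin((n+n')x) + sin((n−n')x)] dx, which is 0 when n+n' is even and 2n/(n²−n'²) when n+n' is odd (it need not vanish on (0, π)).
  u² squared terms: (1)²·∫sin(4x)² dx = 1·π/2 = π/2.
  So ∫_0^π u² dx = π/2.
  (u')² squared terms: (4)²·∫cos(4x)² dx = 16·π/2 = 8*π.
  So ∫_0^π (u')² dx = 8*π.
||u||_{H^1}^2 = (π/2) + (8*π) = 17*π/2.


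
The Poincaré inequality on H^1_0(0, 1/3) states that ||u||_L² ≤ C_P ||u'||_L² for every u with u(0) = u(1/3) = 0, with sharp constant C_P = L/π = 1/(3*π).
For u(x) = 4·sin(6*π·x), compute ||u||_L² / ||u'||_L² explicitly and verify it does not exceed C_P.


||u||_L² / ||u'||_L² = 1/(6*π) < C_P = 1/(3*π).

u(x) = 4·sin(6*π·x), so u'(x) = 24*π*cos(6*π*x).
Writing u(x) = A·sin(kπx/L) with A = 4 and k = 2, use ∫_0^L sin²(kπx/L) dx = L/2 and ∫_0^L cos²(kπx/L) dx = L/2.
u² = 16·sin²(6*π·x) and (u')² = 576*π^2·cos²(6*π·x), and each of sin², cos² integrates to L/2 = 1/6 over (0, 1/3).
∫_0^1/3 u² dx = 8/3, so ||u||_L² = 2*sqrt(6)/3.
∫_0^1/3 (u')² dx = 96*π^2, so ||u'||_L² = 4*sqrt(6)*π.
Ratio ||u||_L² / ||u'||_L² = 1/(6*π).
Sharp Poincaré constant on H^1_0(0, 1/3) is C_P = L/π = 1/(3*π), achieved by sin(3*π·x).
This is the k = 2 harmonic; the ratio L/(kπ) is strictly less than C_P = L/π, consistent with the sharp inequality ||u||_L² ≤ C_P ||u'||_L².


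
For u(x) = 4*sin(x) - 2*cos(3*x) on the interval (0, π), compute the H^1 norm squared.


||u||_{H^1(0,π)}^2 = 36*π

u'(x) = 6*sin(3*x) + 4*cos(x).
Expand u² and (u')² and integrate term by term on (0, π), using: for integers n ≥ 1, ∫_0^π sin²(nx) dx = ∫_0^π cos²(nx) dx = π/2; for n ≠ n', ∫_0^π sin(nx)sin(n'x) dx = ∫_0^π cos(nx)cos(n'x) dx = 0; and by product-to-sum, ∫_0^π sin(nx)cos(n'x) dx = ½∫_0^π [sin((n+n')x) + sin((n−n')x)] dx, which is 0 when n+n' is even and 2n/(n²−n'²) when n+n' is odd (it need not vanish on (0, π)).
  u² squared terms: (-2)²·∫cos(3x)² dx = 4·π/2 = 2*π;  (4)²·∫sin(x)² dx = 16·π/2 = 8*π.
  u² cross terms: 2·(-2)·(4)·∫cos(3x)·sin(x) dx = -16·(0) = 0.
  So ∫_0^π u² dx = 2*π + 8*π + 0 = 10*π.
  (u')² squared terms: (4)²·∫cos(x)² dx = 16·π/2 = 8*π;  (6)²·∫sin(3x)² dx = 36·π/2 = 18*π.
  (u')² cross terms: 2·(4)·(6)·∫cos(x)·sin(3x) dx = 48·(0) = 0.
  So ∫_0^π (u')² dx = 8*π + 18*π + 0 = 26*π.
||u||_{H^1}^2 = (10*π) + (26*π) = 36*π.


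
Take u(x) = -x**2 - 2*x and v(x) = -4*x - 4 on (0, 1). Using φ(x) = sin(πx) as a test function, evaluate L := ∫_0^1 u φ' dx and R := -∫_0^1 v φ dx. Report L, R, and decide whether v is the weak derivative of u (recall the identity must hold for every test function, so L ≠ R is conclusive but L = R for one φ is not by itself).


LHS = 6/π, RHS = 12/π. No, v is not the weak derivative of u.

u(x) = -x**2 - 2*x, classical derivative u'(x) = -2*x - 2.
φ(x) = sin(πx), so φ'(x) = π*cos(π*x).
Note φ(0) = φ(1) = 0, so the boundary term u·φ vanishes.
LHS = ∫_0^1 u(x) φ'(x) dx = ∫_0^1 (-π*x^2*cos(π*x) - 2*π*x*cos(π*x)) dx. Term by term:
  ∫_0^1 -π*x^2*cos(π*x) dx = 2/π;  ∫_0^1 -2*π*x*cos(π*x) dx = 4/π.
Sum: 2/π + 4/π = 6/π.
So LHS = 6/π.
∫_0^1 v(x) φ(x) dx = ∫_0^1 (-4*x*sin(π*x) - 4*sin(π*x)) dx. Term by term:
  ∫_0^1 -4*sin(π*x) dx = -8/π;  ∫_0^1 -4*x*sin(π*x) dx = -4/π.
Sum: -8/π − 4/π = -12/π.
So RHS = -∫_0^1 v(x) φ(x) dx = 12/π.
LHS − RHS = -6/π ≠ 0, so the identity fails.
(For a valid weak derivative the identity must hold for EVERY test function, in particular this one. The failure shows v is NOT the weak derivative of u.)
Correct weak derivative would be u'(x) = -2*x - 2.


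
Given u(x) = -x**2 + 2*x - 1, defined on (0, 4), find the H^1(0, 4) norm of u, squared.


||u||_{H^1}^2 = 1292/15

The H^1 norm (squared) on an interval (0, L) is
  ||u||_{H^1}^2 = ∫_0^L u(x)^2 dx + ∫_0^L u'(x)^2 dx.
Compute u'(x) = 2 - 2*x.
Then u(x)^2 = x**4 - 4*x**3 + 6*x**2 - 4*x + 1 and u'(x)^2 = 4*x**2 - 8*x + 4.
Integrate each monomial from 0 to 4 using ∫_0^4 c·x^n dx = c·4^(n+1)/(n+1):
  ∫_0^4 u(x)^2 dx = ∫_0^4 (x^4 - 4*x^3 + 6*x^2 - 4*x + 1) dx. Term by term:
    ∫_0^4 x^4 dx = 1024/5;  ∫_0^4 -4*x^3 dx = -256;  ∫_0^4 6*x^2 dx = 128;
    ∫_0^4 -4*x dx = -32;  ∫_0^4 1 dx = 4.
  Sum: 1024/5 − 256 + 128 − 32 + 4 = 244/5.
  ∫_0^4 u'(x)^2 dx = ∫_0^4 (4*x^2 - 8*x + 4) dx. Term by term:
    ∫_0^4 4*x^2 dx = 256/3;  ∫_0^4 -8*x dx = -64;  ∫_0^4 4 dx = 16.
  Sum: 256/3 − 64 + 16 = 112/3.
Adding: ||u||_{H^1}^2 = 244/5 + 112/3 = 1292/15.


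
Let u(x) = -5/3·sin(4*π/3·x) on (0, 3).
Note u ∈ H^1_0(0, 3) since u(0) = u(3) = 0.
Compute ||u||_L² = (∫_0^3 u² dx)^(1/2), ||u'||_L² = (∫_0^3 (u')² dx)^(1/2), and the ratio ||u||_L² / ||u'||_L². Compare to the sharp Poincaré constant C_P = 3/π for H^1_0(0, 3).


||u||_L² / ||u'||_L² = 3/(4*π) < C_P = 3/π.

u(x) = -5/3·sin(4*π/3·x), so u'(x) = -20*π*cos(4*π*x/3)/9.
Writing u(x) = A·sin(kπx/L) with A = -5/3 and k = 4, use ∫_0^L sin²(kπx/L) dx = L/2 and ∫_0^L cos²(kπx/L) dx = L/2.
u² = 25/9·sin²(4*π/3·x) and (u')² = 400*π^2/81·cos²(4*π/3·x), and each of sin², cos² integrates to L/2 = 3/2 over (0, 3).
∫_0^3 u² dx = 25/6, so ||u||_L² = 5*sqrt(6)/6.
∫_0^3 (u')² dx = 200*π^2/27, so ||u'||_L² = 10*sqrt(6)*π/9.
Ratio ||u||_L² / ||u'||_L² = 3/(4*π).
Sharp Poincaré constant on H^1_0(0, 3) is C_P = L/π = 3/π, achieved by sin(π/3·x).
This is the k = 4 harmonic; the ratio L/(kπ) is strictly less than C_P = L/π, consistent with the sharp inequality ||u||_L² ≤ C_P ||u'||_L².


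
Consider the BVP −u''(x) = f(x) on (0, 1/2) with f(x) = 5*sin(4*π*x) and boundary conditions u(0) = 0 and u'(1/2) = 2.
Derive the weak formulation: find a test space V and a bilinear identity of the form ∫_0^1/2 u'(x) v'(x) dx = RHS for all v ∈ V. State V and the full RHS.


V = {v ∈ H^1(0, 1/2) : v(0) = 0} (test functions vanish at x = 0 where u is specified); weak form: ∫_0^1/2 u'v' dx = ∫_0^1/2 (5*sin(4*π*x)) v dx + 2·v(1/2) for all v ∈ V.

Multiply both sides by a test function v and integrate from 0 to 1/2:
  ∫_0^1/2 −u''(x) v(x) dx = ∫_0^1/2 f(x) v(x) dx.
Integrate the LHS by parts once:
  ∫_0^1/2 −u'' v dx = −[u'(x) v(x)]_0^1/2 + ∫_0^1/2 u'(x) v'(x) dx.
Thus ∫_0^1/2 u'(x) v'(x) dx = ∫_0^1/2 f(x) v(x) dx + [u'(x) v(x)]_0^1/2.
Choose V so that boundary terms are either known or forced to vanish.
Mixed BC: u(0) = 0 (Dirichlet) and u'(1/2) = 2 (Neumann). Define V = {v ∈ H^1(0, 1/2) : v(0) = 0}. Then [u' v]_0^1/2 = u'(1/2)·v(1/2) − u'(0)·0 = 2·v(1/2).
Weak formulation: find u (satisfying any essential BC) such that ∫_0^1/2 u'(x) v'(x) dx = ∫_0^1/2 f v dx + 2·v(1/2) for all v ∈ V (Dirichlet at 0 absorbed into V; Neumann datum at x = 1/2 contributes the boundary term).
Substituting f(x) = 5*sin(4*π*x), the right-hand side is ∫_0^1/2 (5*sin(4*π*x)) v dx + 2·v(1/2).


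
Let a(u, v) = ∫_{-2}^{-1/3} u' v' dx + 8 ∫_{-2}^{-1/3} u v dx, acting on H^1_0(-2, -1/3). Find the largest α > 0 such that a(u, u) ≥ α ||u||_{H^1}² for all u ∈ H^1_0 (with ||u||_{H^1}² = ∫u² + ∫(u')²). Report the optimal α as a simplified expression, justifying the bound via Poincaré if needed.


α = 1

Coercivity of a(·,·) on H^1_0(-2, -1/3) means a(u, u) ≥ α ||u||_{H^1}² for every u ∈ H^1_0.
The interval has length L = 5/3, and Poincaré/coercivity depend only on L. Here a(u, u) = ∫(u')² + (8)·∫u².
Here c = 8 ≥ 1, so a(u,u) = ∫(u')² + c∫u² ≥ ∫(u')² + ∫u² = ||u||_{H^1}², i.e. α = 1 works. No larger α is possible: a(u,u) ≥ α||u||_{H^1}² means (1−α)∫(u')² ≥ (α−c)∫u², and for the modes u_n = sin(nπ(x−x₀)/L) (x₀ the left endpoint) one has ∫u_n²/∫(u_n')² = (L/(nπ))² → 0, so a(u_n,u_n)/||u_n||_{H^1}² → 1. Hence the optimal constant is α = 1.
Therefore α = 1.


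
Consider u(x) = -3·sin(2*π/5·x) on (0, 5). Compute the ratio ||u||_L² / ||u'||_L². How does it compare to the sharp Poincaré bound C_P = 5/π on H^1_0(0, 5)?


||u||_L² / ||u'||_L² = 5/(2*π) < C_P = 5/π.

u(x) = -3·sin(2*π/5·x), so u'(x) = -6*π*cos(2*π*x/5)/5.
Writing u(x) = A·sin(kπx/L) with A = -3 and k = 2, use ∫_0^L sin²(kπx/L) dx = L/2 and ∫_0^L cos²(kπx/L) dx = L/2.
u² = 9·sin²(2*π/5·x) and (u')² = 36*π^2/25·cos²(2*π/5·x), and each of sin², cos² integrates to L/2 = 5/2 over (0, 5).
∫_0^5 u² dx = 45/2, so ||u||_L² = 3*sqrt(10)/2.
∫_0^5 (u')² dx = 18*π^2/5, so ||u'||_L² = 3*sqrt(10)*π/5.
Ratio ||u||_L² / ||u'||_L² = 5/(2*π).
Sharp Poincaré constant on H^1_0(0, 5) is C_P = L/π = 5/π, achieved by sin(π/5·x).
This is the k = 2 harmonic; the ratio L/(kπ) is strictly less than C_P = L/π, consistent with the sharp inequality ||u||_L² ≤ C_P ||u'||_L².


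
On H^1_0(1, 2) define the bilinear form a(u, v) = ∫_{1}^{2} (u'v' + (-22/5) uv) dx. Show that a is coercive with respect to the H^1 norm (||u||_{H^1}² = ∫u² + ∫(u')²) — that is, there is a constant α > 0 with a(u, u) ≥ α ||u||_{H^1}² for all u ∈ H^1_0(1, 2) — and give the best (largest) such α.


α = (-22/5 + π^2)/(1 + π^2)

Coercivity of a(·,·) on H^1_0(1, 2) means a(u, u) ≥ α ||u||_{H^1}² for every u ∈ H^1_0.
The interval has length L = 1, and Poincaré/coercivity depend only on L. Here a(u, u) = ∫(u')² + (-22/5)·∫u².
Here c = -22/5 < 0 with |c| < (π/L)² = π^2, so coercivity still holds. The condition a(u,u) ≥ α||u||_{H^1}² reads (1−α)∫(u')² ≥ (α−c)∫u². Any admissible α is ≤ 1 (rapidly oscillating u have ∫u²/∫(u')² → 0), and α = 1 would force 0 ≥ (1−c)∫u², impossible since c < 1; so 1−α > 0. By the sharp Poincaré inequality on H^1_0 of an interval of length L, ∫(u')² ≥ (π/L)²∫u² with equality for the first sine mode sin(π(x−x₀)/L) (x₀ the left endpoint), so the inequality holds for all u iff (1−α)(π/L)² ≥ α − c, i.e. α ≤ ((π/L)² + c)/((π/L)² + 1) = (1 + c(L/π)²)/(1 + (L/π)²). (Direct route, valid since c ≤ 0: Poincaré gives c∫u² ≥ c(L/π)²∫(u')², so a(u,u) ≥ (1 + c(L/π)²)∫(u')², while ||u||_{H^1}² ≤ (1 + (L/π)²)∫(u')²; dividing yields the same α.) With (π/L)² = π^2 and c = -22/5, the largest admissible constant is α = ((π/L)² + c)/((π/L)² + 1).
Simplifying, α = (-22/5 + π^2)/(1 + π^2).


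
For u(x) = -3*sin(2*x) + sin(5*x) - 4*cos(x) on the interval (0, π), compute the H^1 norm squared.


||u||_{H^1(0,π)}^2 = 64 + 103*π/2

u'(x) = 4*sin(x) - 6*cos(2*x) + 5*cos(5*x).
Expand u² and (u')² and integrate term by term on (0, π), using: for integers n ≥ 1, ∫_0^π sin²(nx) dx = ∫_0^π cos²(nx) dx = π/2; for n ≠ n', ∫_0^π sin(nx)sin(n'x) dx = ∫_0^π cos(nx)cos(n'x) dx = 0; and by product-to-sum, ∫_0^π sin(nx)cos(n'x) dx = ½∫_0^π [sin((n+n')x) + sin((n−n')x)] dx, which is 0 when n+n' is even and 2n/(n²−n'²) when n+n' is odd (it need not vanish on (0, π)).
  u² squared terms: (-4)²·∫cos(x)² dx = 16·π/2 = 8*π;  (-3)²·∫sin(2x)² dx = 9·π/2 = 9*π/2;  (1)²·∫sin(5x)² dx = 1·π/2 = π/2.
  u² cross terms: 2·(-4)·(-3)·∫cos(x)·sin(2x) dx = 24·(4/3) = 32;  2·(-4)·(1)·∫cos(x)·sin(5x) dx = -8·(0) = 0;  2·(-3)·(1)·∫sin(2x)·sin(5x) dx = -6·(0) = 0.
  So ∫_0^π u² dx = 8*π + 9*π/2 + π/2 + 32 + 0 + 0 = 32 + 13*π.
  (u')² squared terms: (-6)²·∫cos(2x)² dx = 36·π/2 = 18*π;  (4)²·∫sin(x)² dx = 16·π/2 = 8*π;  (5)²·∫cos(5x)² dx = 25·π/2 = 25*π/2.
  (u')² cross terms: 2·(-6)·(4)·∫cos(2x)·sin(x) dx = -48·(-2/3) = 32;  2·(-6)·(5)·∫cos(2x)·cos(5x) dx = -60·(0) = 0;  2·(4)·(5)·∫sin(x)·cos(5x) dx = 40·(0) = 0.
  So ∫_0^π (u')² dx = 18*π + 8*π + 25*π/2 + 32 + 0 + 0 = 32 + 77*π/2.
||u||_{H^1}^2 = (32 + 13*π) + (32 + 77*π/2) = 64 + 103*π/2.


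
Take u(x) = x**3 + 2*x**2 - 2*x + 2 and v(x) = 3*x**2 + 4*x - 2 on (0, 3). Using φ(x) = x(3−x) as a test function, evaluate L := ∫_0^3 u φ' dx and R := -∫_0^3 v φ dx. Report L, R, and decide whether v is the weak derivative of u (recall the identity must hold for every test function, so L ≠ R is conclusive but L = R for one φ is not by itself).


LHS = -1089/20, RHS = -1089/20. Yes, v = u' weakly.

u(x) = x**3 + 2*x**2 - 2*x + 2, classical derivative u'(x) = 3*x**2 + 4*x - 2.
φ(x) = x(3−x), so φ'(x) = 3 - 2*x.
Note φ(0) = φ(3) = 0, so the boundary term u·φ vanishes.
LHS = ∫_0^3 u(x) φ'(x) dx = ∫_0^3 (-2*x^4 - x^3 + 10*x^2 - 10*x + 6) dx. Term by term:
  ∫_0^3 -2*x^4 dx = -486/5;  ∫_0^3 -x^3 dx = -81/4;  ∫_0^3 10*x^2 dx = 90;
  ∫_0^3 -10*x dx = -45;  ∫_0^3 6 dx = 18.
Sum: -486/5 − 81/4 + 90 − 45 + 18 = -1089/20.
So LHS = -1089/20.
∫_0^3 v(x) φ(x) dx = ∫_0^3 (-3*x^4 + 5*x^3 + 14*x^2 - 6*x) dx. Term by term:
  ∫_0^3 -3*x^4 dx = -729/5;  ∫_0^3 5*x^3 dx = 405/4;  ∫_0^3 14*x^2 dx = 126;
  ∫_0^3 -6*x dx = -27.
Sum: -729/5 + 405/4 + 126 − 27 = 1089/20.
So RHS = -∫_0^3 v(x) φ(x) dx = -1089/20.
LHS = RHS, so the identity holds for this test φ.
Moreover u is smooth here and v(x) = u'(x) = 3*x**2 + 4*x - 2 pointwise, so the identity holds for every test function. Hence v is the weak derivative of u.


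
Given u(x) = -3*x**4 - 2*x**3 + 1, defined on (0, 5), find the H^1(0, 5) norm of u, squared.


||u||_{H^1}^2 = 64175695/14

The H^1 norm (squared) on an interval (0, L) is
  ||u||_{H^1}^2 = ∫_0^L u(x)^2 dx + ∫_0^L u'(x)^2 dx.
Compute u'(x) = -12*x**3 - 6*x**2.
Then u(x)^2 = 9*x**8 + 12*x**7 + 4*x**6 - 6*x**4 - 4*x**3 + 1 and u'(x)^2 = 144*x**6 + 144*x**5 + 36*x**4.
Integrate each monomial from 0 to 5 using ∫_0^5 c·x^n dx = c·5^(n+1)/(n+1):
  ∫_0^5 u(x)^2 dx = ∫_0^5 (9*x^8 + 12*x^7 + 4*x^6 - 6*x^4 - 4*x^3 + 1) dx. Term by term:
    ∫_0^5 9*x^8 dx = 1953125;  ∫_0^5 12*x^7 dx = 1171875/2;  ∫_0^5 4*x^6 dx = 312500/7;
    ∫_0^5 -6*x^4 dx = -3750;  ∫_0^5 -4*x^3 dx = -625;  ∫_0^5 1 dx = 5.
  Sum: 1953125 + 1171875/2 + 312500/7 − 3750 − 625 + 5 = 36110695/14.
  ∫_0^5 u'(x)^2 dx = ∫_0^5 (144*x^6 + 144*x^5 + 36*x^4) dx. Term by term:
    ∫_0^5 144*x^6 dx = 11250000/7;  ∫_0^5 144*x^5 dx = 375000;  ∫_0^5 36*x^4 dx = 22500.
  Sum: 11250000/7 + 375000 + 22500 = 14032500/7.
Adding: ||u||_{H^1}^2 = 36110695/14 + 14032500/7 = 64175695/14.


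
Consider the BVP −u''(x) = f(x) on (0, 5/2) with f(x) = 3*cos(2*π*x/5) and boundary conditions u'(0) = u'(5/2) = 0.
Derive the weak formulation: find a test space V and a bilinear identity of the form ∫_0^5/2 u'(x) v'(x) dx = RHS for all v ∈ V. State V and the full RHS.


V = H^1(0, 5/2) (no boundary constraint on v; u is determined up to an additive constant); weak form: ∫_0^5/2 u'v' dx = ∫_0^5/2 (3*cos(2*π*x/5)) v dx for all v ∈ V.

Multiply both sides by a test function v and integrate from 0 to 5/2:
  ∫_0^5/2 −u''(x) v(x) dx = ∫_0^5/2 f(x) v(x) dx.
Integrate the LHS by parts once:
  ∫_0^5/2 −u'' v dx = −[u'(x) v(x)]_0^5/2 + ∫_0^5/2 u'(x) v'(x) dx.
Thus ∫_0^5/2 u'(x) v'(x) dx = ∫_0^5/2 f(x) v(x) dx + [u'(x) v(x)]_0^5/2.
Choose V so that boundary terms are either known or forced to vanish.
u has homogeneous Neumann: u'(0) = u'(5/2) = 0. So [u' v]_0^5/2 = 0·v(5/2) − 0·v(0) = 0 for any v; take V = H^1(0, 5/2).
Weak formulation: find u (satisfying any essential BC) such that ∫_0^5/2 u'(x) v'(x) dx = ∫_0^5/2 f v dx for all v ∈ V (homogeneous Neumann, so boundary terms vanish).
Substituting f(x) = 3*cos(2*π*x/5), the right-hand side is ∫_0^5/2 (3*cos(2*π*x/5)) v dx.
Compatibility check (pure Neumann): taking v ≡ 1 ∈ V gives 0 = ∫_0^5/2 f dx + (0) − (0), i.e. ∫_0^5/2 f dx must equal u'(0) − u'(5/2) = 0. Indeed ∫_0^5/2 (3*cos(2*π*x/5)) dx = 0, so the data are compatible. The solution is then unique only up to an additive constant (fix it e.g. by requiring ∫_0^5/2 u dx = 0).


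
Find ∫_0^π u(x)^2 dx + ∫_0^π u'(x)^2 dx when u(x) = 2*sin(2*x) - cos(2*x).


||u||_{H^1(0,π)}^2 = 25*π/2

u'(x) = 2*sin(2*x) + 4*cos(2*x).
Expand u² and (u')² and integrate term by term on (0, π), using: for integers n ≥ 1, ∫_0^π sin²(nx) dx = ∫_0^π cos²(nx) dx = π/2; for n ≠ n', ∫_0^π sin(nx)sin(n'x) dx = ∫_0^π cos(nx)cos(n'x) dx = 0; and by product-to-sum, ∫_0^π sin(nx)cos(n'x) dx = ½∫_0^π [sin((n+n')x) + sin((n−n')x)] dx, which is 0 when n+n' is even and 2n/(n²−n'²) when n+n' is odd (it need not vanish on (0, π)).
  u² squared terms: (-1)²·∫cos(2x)² dx = 1·π/2 = π/2;  (2)²·∫sin(2x)² dx = 4·π/2 = 2*π.
  u² cross terms: 2·(-1)·(2)·∫cos(2x)·sin(2x) dx = -4·(0) = 0.
  So ∫_0^π u² dx = π/2 + 2*π + 0 = 5*π/2.
  (u')² squared terms: (2)²·∫sin(2x)² dx = 4·π/2 = 2*π;  (4)²·∫cos(2x)² dx = 16·π/2 = 8*π.
  (u')² cross terms: 2·(2)·(4)·∫sin(2x)·cos(2x) dx = 16·(0) = 0.
  So ∫_0^π (u')² dx = 2*π + 8*π + 0 = 10*π.
||u||_{H^1}^2 = (5*π/2) + (10*π) = 25*π/2.
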